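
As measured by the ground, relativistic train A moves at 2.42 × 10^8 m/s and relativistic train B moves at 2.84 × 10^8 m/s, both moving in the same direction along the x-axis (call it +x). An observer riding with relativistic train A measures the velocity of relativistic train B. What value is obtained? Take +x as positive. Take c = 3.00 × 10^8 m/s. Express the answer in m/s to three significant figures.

β_A = 0.807, β_B = 0.947 (dividing each by c = 3.00 × 10^8 m/s).
Transform to A's frame with the inverse velocity-addition law: u' = (u − v)/(1 − uv/c²), taking u = β_B and v = β_A.
u' = (0.947 − 0.807) / (1 − (0.807)(0.947)) = 0.1400/0.2364 = 0.5923.
u' = 0.5923 × 3.00 × 10^8 m/s.

+1.78 × 10^8 m/s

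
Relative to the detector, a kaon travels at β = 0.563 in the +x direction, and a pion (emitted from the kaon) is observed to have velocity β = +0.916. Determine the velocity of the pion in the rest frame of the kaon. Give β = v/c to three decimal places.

Invert the composition law: u' = (u − v)/(1 − uv/c²).
u' = (0.916 − 0.563) / (1 − (0.916)(0.563)) = 0.3530/0.4843 = 0.7289.

β = +0.729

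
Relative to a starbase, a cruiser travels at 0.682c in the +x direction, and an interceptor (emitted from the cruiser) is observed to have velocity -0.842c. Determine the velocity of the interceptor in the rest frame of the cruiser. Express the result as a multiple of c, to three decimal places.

-0.968c

Invert the composition law: u' = (u − v)/(1 − uv/c²).
u' = (-0.842 − 0.682) / (1 − (-0.842)(0.682)) = -1.5240/1.5742 = -0.9681.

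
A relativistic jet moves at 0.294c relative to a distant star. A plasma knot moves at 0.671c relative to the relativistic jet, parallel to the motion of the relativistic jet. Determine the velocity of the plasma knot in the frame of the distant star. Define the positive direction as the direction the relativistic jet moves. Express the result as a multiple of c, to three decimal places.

0.806c

With v = 0.294 and u' = 0.671 (in units of c),
u = (u' + v)/(1 + u'v/c²):
u = (0.671 + 0.294) / (1 + 0.671·0.294) = 0.9650/1.1973 = 0.8060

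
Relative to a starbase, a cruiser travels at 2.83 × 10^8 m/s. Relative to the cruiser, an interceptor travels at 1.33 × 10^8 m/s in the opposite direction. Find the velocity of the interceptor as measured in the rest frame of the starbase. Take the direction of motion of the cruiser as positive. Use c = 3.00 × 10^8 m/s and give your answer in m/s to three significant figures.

In units of c (dividing by 3.00 × 10^8 m/s): v = 0.943, u' = -0.443.
u = (u' + v)/(1 + u'v/c²):
u = (-0.443 + 0.943) / (1 + (-0.443)·0.943) = 0.5000/0.5818 = 0.8594
(Galilean addition would give +0.500c.)
Converting back: u = 0.8594 × 3.00 × 10^8 m/s.

+2.58 × 10^8 m/s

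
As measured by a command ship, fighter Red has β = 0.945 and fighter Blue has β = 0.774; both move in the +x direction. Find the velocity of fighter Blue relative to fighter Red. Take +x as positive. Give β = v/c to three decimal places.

β = -0.637

β_A = 0.945, β_B = 0.774.
Transform to A's frame with the inverse velocity-addition law: u' = (u − v)/(1 − uv/c²), taking u = β_B and v = β_A.
u' = (0.774 − 0.945) / (1 − (0.945)(0.774)) = -0.1710/0.2686 = -0.6367.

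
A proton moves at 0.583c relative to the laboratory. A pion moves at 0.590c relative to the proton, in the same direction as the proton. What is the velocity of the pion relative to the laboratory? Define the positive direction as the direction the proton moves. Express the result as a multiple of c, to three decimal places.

With v = 0.583 and u' = 0.590 (in units of c),
u = (u' + v)/(1 + u'v/c²):
u = (0.590 + 0.583) / (1 + 0.590·0.583) = 1.1730/1.3440 = 0.8728
(Galilean addition would give +1.173c, exceeding c.)

0.873c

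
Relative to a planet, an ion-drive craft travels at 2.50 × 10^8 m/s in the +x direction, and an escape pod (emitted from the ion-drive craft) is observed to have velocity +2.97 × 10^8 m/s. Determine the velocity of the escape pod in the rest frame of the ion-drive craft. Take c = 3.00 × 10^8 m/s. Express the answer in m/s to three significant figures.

+2.69 × 10^8 m/s

v = 0.833c, u = 0.990c.
Invert the composition law: u' = (u − v)/(1 − uv/c²).
u' = (0.990 − 0.833) / (1 − (0.990)(0.833)) = 0.1567/0.1750 = 0.8952.
u' = 0.8952 × 3.00 × 10^8 m/s.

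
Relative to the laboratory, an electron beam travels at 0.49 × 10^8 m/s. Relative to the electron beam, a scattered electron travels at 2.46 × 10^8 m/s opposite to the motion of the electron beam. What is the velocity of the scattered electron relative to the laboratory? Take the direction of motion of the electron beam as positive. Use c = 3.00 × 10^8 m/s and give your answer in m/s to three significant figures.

In units of c (dividing by 3.00 × 10^8 m/s): v = 0.163, u' = -0.820.
u = (u' + v)/(1 + u'v/c²):
u = (-0.820 + 0.163) / (1 + (-0.820)·0.163) = -0.6567/0.8661 = -0.7582
Converting back: u = -0.7582 × 3.00 × 10^8 m/s.

-2.27 × 10^8 m/s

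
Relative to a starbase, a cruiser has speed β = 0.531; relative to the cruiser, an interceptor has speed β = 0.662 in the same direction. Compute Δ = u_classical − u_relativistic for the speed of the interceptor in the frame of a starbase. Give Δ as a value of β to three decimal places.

Δ = 0.310

Galilean: u_cl = 0.662 + 0.531 = 1.1930.
Relativistic: u_rel = (0.662 + 0.531) / (1 + 0.662·0.531) = 1.1930/1.3515 = 0.8827.
Δ = 1.1930 − 0.8827 = 0.3103.
(The classical prediction exceeds c; the relativistic result does not.)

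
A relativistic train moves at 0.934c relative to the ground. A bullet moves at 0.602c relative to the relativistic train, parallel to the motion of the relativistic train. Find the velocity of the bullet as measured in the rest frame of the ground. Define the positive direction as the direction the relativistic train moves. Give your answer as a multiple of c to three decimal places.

0.983c

With v = 0.934 and u' = 0.602 (in units of c),
u = (u' + v)/(1 + u'v/c²):
u = (0.602 + 0.934) / (1 + 0.602·0.934) = 1.5360/1.5623 = 0.9832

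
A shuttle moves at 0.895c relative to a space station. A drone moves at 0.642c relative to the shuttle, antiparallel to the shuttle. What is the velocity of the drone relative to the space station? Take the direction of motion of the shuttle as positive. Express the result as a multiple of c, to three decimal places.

With v = 0.895 and u' = -0.642 (in units of c),
u = (u' + v)/(1 + u'v/c²):
u = (-0.642 + 0.895) / (1 + (-0.642)·0.895) = 0.2530/0.4254 = 0.5947
(Galilean addition would give +0.253c.)

+0.595c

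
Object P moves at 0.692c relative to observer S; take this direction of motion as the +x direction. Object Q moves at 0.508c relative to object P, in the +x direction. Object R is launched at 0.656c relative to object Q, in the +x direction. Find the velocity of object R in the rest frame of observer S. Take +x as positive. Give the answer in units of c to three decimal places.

0.976c

Apply u = (u' + v)/(1 + u'v/c²) successively, working outward toward observer S.
Start: velocity of object P relative to observer S = 0.6920c.
Compose with object Q (u' = 0.508 in object P frame): u_1 = (0.508 + 0.692) / (1 + 0.508·0.692) = 1.2000/1.3515 = 0.8879.
Compose with object R (u' = 0.656 in object Q frame): u_2 = (0.656 + 0.888) / (1 + 0.656·0.888) = 1.5439/1.5824 = 0.9756.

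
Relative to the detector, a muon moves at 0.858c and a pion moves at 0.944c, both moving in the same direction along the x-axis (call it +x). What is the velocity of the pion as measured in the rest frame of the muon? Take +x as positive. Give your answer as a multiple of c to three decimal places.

+0.453c

β_A = 0.858, β_B = 0.944.
Transform to A's frame with the inverse velocity-addition law: u' = (u − v)/(1 − uv/c²), taking u = β_B and v = β_A.
u' = (0.944 − 0.858) / (1 − (0.858)(0.944)) = 0.0860/0.1900 = 0.4525.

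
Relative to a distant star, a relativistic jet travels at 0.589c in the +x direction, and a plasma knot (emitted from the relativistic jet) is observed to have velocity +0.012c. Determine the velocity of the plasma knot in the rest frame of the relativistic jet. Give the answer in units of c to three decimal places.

-0.581c

Invert the composition law: u' = (u − v)/(1 − uv/c²).
u' = (0.012 − 0.589) / (1 − (0.012)(0.589)) = -0.5770/0.9929 = -0.5811.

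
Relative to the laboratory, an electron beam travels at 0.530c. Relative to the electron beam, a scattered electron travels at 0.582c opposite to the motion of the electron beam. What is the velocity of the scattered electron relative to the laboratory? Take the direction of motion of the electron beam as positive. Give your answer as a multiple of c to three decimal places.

-0.075c

With v = 0.530 and u' = -0.582 (in units of c),
u = (u' + v)/(1 + u'v/c²):
u = (-0.582 + 0.530) / (1 + (-0.582)·0.530) = -0.0520/0.6915 = -0.0752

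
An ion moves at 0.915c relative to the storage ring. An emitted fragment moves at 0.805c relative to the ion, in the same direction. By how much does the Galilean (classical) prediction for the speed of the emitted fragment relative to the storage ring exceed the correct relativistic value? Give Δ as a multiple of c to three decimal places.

Galilean: u_cl = 0.805 + 0.915 = 1.7200.
Relativistic: u_rel = (0.805 + 0.915) / (1 + 0.805·0.915) = 1.7200/1.7366 = 0.9905.
Δ = 1.7200 − 0.9905 = 0.7295.
(The classical prediction exceeds c; the relativistic result does not.)

Δ = 0.730c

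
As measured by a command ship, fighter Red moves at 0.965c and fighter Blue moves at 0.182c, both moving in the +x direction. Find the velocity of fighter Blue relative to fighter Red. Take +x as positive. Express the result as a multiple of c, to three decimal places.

β_A = 0.965, β_B = 0.182.
Transform to A's frame with the inverse velocity-addition law: u' = (u − v)/(1 − uv/c²), taking u = β_B and v = β_A.
u' = (0.182 − 0.965) / (1 − (0.965)(0.182)) = -0.7830/0.8244 = -0.9498.

-0.950c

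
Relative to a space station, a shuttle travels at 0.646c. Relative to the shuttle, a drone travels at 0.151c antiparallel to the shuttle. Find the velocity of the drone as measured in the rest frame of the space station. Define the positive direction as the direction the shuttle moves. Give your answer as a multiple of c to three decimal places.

With v = 0.646 and u' = -0.151 (in units of c),
u = (u' + v)/(1 + u'v/c²):
u = (-0.151 + 0.646) / (1 + (-0.151)·0.646) = 0.4950/0.9025 = 0.5485
(Galilean addition would give +0.495c.)

+0.549c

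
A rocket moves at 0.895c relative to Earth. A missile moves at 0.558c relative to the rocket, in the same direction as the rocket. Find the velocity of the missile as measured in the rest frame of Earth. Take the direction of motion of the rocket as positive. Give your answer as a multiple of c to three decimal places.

0.969c

With v = 0.895 and u' = 0.558 (in units of c),
u = (u' + v)/(1 + u'v/c²):
u = (0.558 + 0.895) / (1 + 0.558·0.895) = 1.4530/1.4994 = 0.9690
(Galilean addition would give +1.453c, exceeding c.)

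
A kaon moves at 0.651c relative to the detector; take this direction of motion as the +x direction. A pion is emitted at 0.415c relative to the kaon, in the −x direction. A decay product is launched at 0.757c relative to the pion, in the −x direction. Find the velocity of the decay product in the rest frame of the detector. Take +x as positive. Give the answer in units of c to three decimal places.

Apply u = (u' + v)/(1 + u'v/c²) successively, working outward toward the detector.
Start: velocity of the kaon relative to the detector = 0.6510c.
Compose with the pion (u' = -0.415 in the kaon frame): u_1 = (-0.415 + 0.651) / (1 + (-0.415)·0.651) = 0.2360/0.7298 = 0.3234.
Compose with the decay product (u' = -0.757 in the pion frame): u_2 = (-0.757 + 0.323) / (1 + (-0.757)·0.323) = -0.4336/0.7552 = -0.5742.

-0.574c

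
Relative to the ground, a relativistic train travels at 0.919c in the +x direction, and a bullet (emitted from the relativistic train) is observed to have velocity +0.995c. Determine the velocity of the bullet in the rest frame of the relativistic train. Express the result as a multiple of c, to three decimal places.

+0.888c

Invert the composition law: u' = (u − v)/(1 − uv/c²).
u' = (0.995 − 0.919) / (1 − (0.995)(0.919)) = 0.0760/0.0856 = 0.8879.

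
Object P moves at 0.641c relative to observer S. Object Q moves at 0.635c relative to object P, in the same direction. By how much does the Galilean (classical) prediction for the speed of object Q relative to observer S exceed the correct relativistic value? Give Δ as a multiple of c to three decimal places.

Galilean: u_cl = 0.635 + 0.641 = 1.2760.
Relativistic: u_rel = (0.635 + 0.641) / (1 + 0.635·0.641) = 1.2760/1.4070 = 0.9069.
Δ = 1.2760 − 0.9069 = 0.3691.
(The classical prediction exceeds c; the relativistic result does not.)

Δ = 0.369c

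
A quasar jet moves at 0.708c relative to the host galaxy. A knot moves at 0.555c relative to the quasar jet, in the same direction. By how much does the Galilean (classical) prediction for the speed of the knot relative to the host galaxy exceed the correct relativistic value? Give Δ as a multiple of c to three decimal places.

Δ = 0.356c

Galilean: u_cl = 0.555 + 0.708 = 1.2630.
Relativistic: u_rel = (0.555 + 0.708) / (1 + 0.555·0.708) = 1.2630/1.3929 = 0.9067.
Δ = 1.2630 − 0.9067 = 0.3563.
(The classical prediction exceeds c; the relativistic result does not.)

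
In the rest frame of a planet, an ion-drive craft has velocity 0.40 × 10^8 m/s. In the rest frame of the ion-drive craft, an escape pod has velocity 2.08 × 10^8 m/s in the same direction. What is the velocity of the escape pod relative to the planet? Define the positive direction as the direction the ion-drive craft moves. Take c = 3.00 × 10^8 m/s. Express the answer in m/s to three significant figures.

2.27 × 10^8 m/s

In units of c (dividing by 3.00 × 10^8 m/s): v = 0.133, u' = 0.693.
u = (u' + v)/(1 + u'v/c²):
u = (0.693 + 0.133) / (1 + 0.693·0.133) = 0.8267/1.0924 = 0.7567
Converting back: u = 0.7567 × 3.00 × 10^8 m/s.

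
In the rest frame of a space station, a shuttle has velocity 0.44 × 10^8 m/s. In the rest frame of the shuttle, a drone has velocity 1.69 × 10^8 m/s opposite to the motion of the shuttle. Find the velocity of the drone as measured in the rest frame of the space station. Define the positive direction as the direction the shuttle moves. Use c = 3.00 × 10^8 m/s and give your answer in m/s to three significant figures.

In units of c (dividing by 3.00 × 10^8 m/s): v = 0.147, u' = -0.563.
u = (u' + v)/(1 + u'v/c²):
u = (-0.563 + 0.147) / (1 + (-0.563)·0.147) = -0.4167/0.9174 = -0.4542
Converting back: u = -0.4542 × 3.00 × 10^8 m/s.

-1.36 × 10^8 m/s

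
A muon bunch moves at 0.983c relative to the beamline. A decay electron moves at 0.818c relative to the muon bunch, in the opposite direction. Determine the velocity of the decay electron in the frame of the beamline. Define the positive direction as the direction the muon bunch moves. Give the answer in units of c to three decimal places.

With v = 0.983 and u' = -0.818 (in units of c),
u = (u' + v)/(1 + u'v/c²):
u = (-0.818 + 0.983) / (1 + (-0.818)·0.983) = 0.1650/0.1959 = 0.8422

+0.842c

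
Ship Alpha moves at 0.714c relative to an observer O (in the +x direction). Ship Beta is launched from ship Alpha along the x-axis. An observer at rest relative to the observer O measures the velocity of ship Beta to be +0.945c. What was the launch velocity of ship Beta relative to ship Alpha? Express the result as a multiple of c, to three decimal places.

Invert the composition law: u' = (u − v)/(1 − uv/c²).
u' = (0.945 − 0.714) / (1 − (0.945)(0.714)) = 0.2310/0.3253 = 0.7102.

+0.710c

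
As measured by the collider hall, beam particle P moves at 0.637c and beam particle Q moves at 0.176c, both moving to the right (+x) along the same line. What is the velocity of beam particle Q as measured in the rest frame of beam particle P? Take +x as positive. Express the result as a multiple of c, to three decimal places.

β_A = 0.637, β_B = 0.176.
Transform to A's frame with the inverse velocity-addition law: u' = (u − v)/(1 − uv/c²), taking u = β_B and v = β_A.
u' = (0.176 − 0.637) / (1 − (0.637)(0.176)) = -0.4610/0.8879 = -0.5192.

-0.519c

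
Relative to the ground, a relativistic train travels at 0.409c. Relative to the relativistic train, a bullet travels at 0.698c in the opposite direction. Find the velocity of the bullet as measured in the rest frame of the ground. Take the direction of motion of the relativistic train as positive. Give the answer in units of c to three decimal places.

-0.404c

With v = 0.409 and u' = -0.698 (in units of c),
u = (u' + v)/(1 + u'v/c²):
u = (-0.698 + 0.409) / (1 + (-0.698)·0.409) = -0.2890/0.7145 = -0.4045
(Galilean addition would give -0.289c.)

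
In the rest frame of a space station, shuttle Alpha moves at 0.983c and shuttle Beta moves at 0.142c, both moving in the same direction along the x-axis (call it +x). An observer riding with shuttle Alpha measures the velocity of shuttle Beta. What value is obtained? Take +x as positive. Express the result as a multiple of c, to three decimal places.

-0.977c

β_A = 0.983, β_B = 0.142.
Transform to A's frame with the inverse velocity-addition law: u' = (u − v)/(1 − uv/c²), taking u = β_B and v = β_A.
u' = (0.142 − 0.983) / (1 − (0.983)(0.142)) = -0.8410/0.8604 = -0.9774.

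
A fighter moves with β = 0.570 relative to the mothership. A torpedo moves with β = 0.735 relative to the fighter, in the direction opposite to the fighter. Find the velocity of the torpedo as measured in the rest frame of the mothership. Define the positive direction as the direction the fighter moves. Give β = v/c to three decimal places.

β = -0.284

With v = 0.570 and u' = -0.735 (in units of c),
u = (u' + v)/(1 + u'v/c²):
u = (-0.735 + 0.570) / (1 + (-0.735)·0.570) = -0.1650/0.5810 = -0.2840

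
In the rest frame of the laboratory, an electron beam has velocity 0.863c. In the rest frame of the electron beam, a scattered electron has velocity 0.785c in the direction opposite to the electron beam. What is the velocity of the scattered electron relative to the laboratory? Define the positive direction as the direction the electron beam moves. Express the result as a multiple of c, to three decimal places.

With v = 0.863 and u' = -0.785 (in units of c),
u = (u' + v)/(1 + u'v/c²):
u = (-0.785 + 0.863) / (1 + (-0.785)·0.863) = 0.0780/0.3225 = 0.2418
(Galilean addition would give +0.078c.)

+0.242c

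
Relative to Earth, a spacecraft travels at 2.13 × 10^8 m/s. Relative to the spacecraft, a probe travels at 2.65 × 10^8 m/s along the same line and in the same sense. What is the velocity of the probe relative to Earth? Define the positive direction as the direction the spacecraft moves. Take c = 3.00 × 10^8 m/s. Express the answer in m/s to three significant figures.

2.94 × 10^8 m/s

In units of c (dividing by 3.00 × 10^8 m/s): v = 0.710, u' = 0.883.
u = (u' + v)/(1 + u'v/c²):
u = (0.883 + 0.710) / (1 + 0.883·0.710) = 1.5933/1.6272 = 0.9792
Converting back: u = 0.9792 × 3.00 × 10^8 m/s.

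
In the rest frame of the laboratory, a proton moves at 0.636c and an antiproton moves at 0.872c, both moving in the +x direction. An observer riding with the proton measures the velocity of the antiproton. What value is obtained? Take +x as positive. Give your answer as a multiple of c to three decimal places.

β_A = 0.636, β_B = 0.872.
Transform to A's frame with the inverse velocity-addition law: u' = (u − v)/(1 − uv/c²), taking u = β_B and v = β_A.
u' = (0.872 − 0.636) / (1 − (0.636)(0.872)) = 0.2360/0.4454 = 0.5299.

+0.530c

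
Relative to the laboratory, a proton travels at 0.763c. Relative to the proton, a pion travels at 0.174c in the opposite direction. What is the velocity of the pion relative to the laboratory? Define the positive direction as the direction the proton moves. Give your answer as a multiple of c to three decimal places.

With v = 0.763 and u' = -0.174 (in units of c),
u = (u' + v)/(1 + u'v/c²):
u = (-0.174 + 0.763) / (1 + (-0.174)·0.763) = 0.5890/0.8672 = 0.6792
(Galilean addition would give +0.589c.)

+0.679c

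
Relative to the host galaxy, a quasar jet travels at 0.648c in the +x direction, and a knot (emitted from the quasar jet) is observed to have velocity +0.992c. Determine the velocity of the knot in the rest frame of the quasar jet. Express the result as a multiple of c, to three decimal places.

Invert the composition law: u' = (u − v)/(1 − uv/c²).
u' = (0.992 − 0.648) / (1 − (0.992)(0.648)) = 0.3440/0.3572 = 0.9631.

+0.963c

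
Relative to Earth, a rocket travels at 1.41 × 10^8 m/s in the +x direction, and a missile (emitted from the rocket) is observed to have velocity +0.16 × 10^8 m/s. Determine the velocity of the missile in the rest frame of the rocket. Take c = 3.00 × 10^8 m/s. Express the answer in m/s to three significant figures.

-1.28 × 10^8 m/s

v = 0.470c, u = 0.053c.
Invert the composition law: u' = (u − v)/(1 − uv/c²).
u' = (0.053 − 0.470) / (1 − (0.053)(0.470)) = -0.4167/0.9749 = -0.4274.
u' = -0.4274 × 3.00 × 10^8 m/s.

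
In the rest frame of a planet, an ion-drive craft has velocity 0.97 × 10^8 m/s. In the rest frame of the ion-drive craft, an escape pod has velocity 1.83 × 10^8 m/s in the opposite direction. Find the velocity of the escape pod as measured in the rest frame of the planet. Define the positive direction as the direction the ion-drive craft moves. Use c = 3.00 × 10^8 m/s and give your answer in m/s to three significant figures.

In units of c (dividing by 3.00 × 10^8 m/s): v = 0.323, u' = -0.610.
u = (u' + v)/(1 + u'v/c²):
u = (-0.610 + 0.323) / (1 + (-0.610)·0.323) = -0.2867/0.8028 = -0.3571
Converting back: u = -0.3571 × 3.00 × 10^8 m/s.

-1.07 × 10^8 m/s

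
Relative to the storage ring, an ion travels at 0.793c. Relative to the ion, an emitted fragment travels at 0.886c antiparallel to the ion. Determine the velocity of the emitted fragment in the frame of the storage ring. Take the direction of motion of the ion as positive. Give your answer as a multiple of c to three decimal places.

-0.313c

With v = 0.793 and u' = -0.886 (in units of c),
u = (u' + v)/(1 + u'v/c²):
u = (-0.886 + 0.793) / (1 + (-0.886)·0.793) = -0.0930/0.2974 = -0.3127
(Galilean addition would give -0.093c.)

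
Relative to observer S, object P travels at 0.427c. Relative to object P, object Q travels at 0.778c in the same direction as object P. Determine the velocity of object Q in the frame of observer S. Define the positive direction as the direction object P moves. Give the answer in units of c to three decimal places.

0.905c

With v = 0.427 and u' = 0.778 (in units of c),
u = (u' + v)/(1 + u'v/c²):
u = (0.778 + 0.427) / (1 + 0.778·0.427) = 1.2050/1.3322 = 0.9045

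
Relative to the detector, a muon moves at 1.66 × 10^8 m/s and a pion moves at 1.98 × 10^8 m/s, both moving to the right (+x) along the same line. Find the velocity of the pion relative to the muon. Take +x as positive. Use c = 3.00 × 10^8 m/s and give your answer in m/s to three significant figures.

β_A = 0.553, β_B = 0.660 (dividing each by c = 3.00 × 10^8 m/s).
Transform to A's frame with the inverse velocity-addition law: u' = (u − v)/(1 − uv/c²), taking u = β_B and v = β_A.
u' = (0.660 − 0.553) / (1 − (0.553)(0.660)) = 0.1067/0.6348 = 0.1680.
u' = 0.1680 × 3.00 × 10^8 m/s.

+5.04 × 10^7 m/s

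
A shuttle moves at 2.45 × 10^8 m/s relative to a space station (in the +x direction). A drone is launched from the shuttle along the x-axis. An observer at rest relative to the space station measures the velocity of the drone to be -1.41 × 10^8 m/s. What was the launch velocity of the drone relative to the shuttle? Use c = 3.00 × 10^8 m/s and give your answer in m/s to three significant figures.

v = 0.817c, u = -0.470c.
Invert the composition law: u' = (u − v)/(1 − uv/c²).
u' = (-0.470 − 0.817) / (1 − (-0.470)(0.817)) = -1.2867/1.3838 = -0.9298.
u' = -0.9298 × 3.00 × 10^8 m/s.

-2.79 × 10^8 m/s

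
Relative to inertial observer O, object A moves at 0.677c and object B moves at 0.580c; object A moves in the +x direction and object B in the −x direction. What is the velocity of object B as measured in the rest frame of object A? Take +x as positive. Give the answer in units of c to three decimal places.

-0.903c

β_A = 0.677, β_B = -0.580.
Transform to A's frame with the inverse velocity-addition law: u' = (u − v)/(1 − uv/c²), taking u = β_B and v = β_A.
u' = (-0.580 − 0.677) / (1 − (0.677)(-0.580)) = -1.2570/1.3927 = -0.9026.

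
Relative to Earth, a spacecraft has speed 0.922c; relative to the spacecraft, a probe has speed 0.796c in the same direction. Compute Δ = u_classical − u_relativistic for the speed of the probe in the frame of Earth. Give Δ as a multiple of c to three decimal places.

Δ = 0.727c

Galilean: u_cl = 0.796 + 0.922 = 1.7180.
Relativistic: u_rel = (0.796 + 0.922) / (1 + 0.796·0.922) = 1.7180/1.7339 = 0.9908.
Δ = 1.7180 − 0.9908 = 0.7272.
(The classical prediction exceeds c; the relativistic result does not.)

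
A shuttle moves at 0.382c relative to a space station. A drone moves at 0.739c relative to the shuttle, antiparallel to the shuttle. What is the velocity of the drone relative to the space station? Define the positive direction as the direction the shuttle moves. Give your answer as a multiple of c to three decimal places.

-0.497c

With v = 0.382 and u' = -0.739 (in units of c),
u = (u' + v)/(1 + u'v/c²):
u = (-0.739 + 0.382) / (1 + (-0.739)·0.382) = -0.3570/0.7177 = -0.4974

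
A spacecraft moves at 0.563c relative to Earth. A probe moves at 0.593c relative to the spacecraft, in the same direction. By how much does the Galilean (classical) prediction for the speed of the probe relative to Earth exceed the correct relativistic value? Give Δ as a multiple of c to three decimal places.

Δ = 0.289c

Galilean: u_cl = 0.593 + 0.563 = 1.1560.
Relativistic: u_rel = (0.593 + 0.563) / (1 + 0.593·0.563) = 1.1560/1.3339 = 0.8667.
Δ = 1.1560 − 0.8667 = 0.2893.
(The classical prediction exceeds c; the relativistic result does not.)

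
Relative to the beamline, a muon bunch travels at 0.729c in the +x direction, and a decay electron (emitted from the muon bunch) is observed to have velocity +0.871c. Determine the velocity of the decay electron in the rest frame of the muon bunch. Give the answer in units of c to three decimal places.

Invert the composition law: u' = (u − v)/(1 − uv/c²).
u' = (0.871 − 0.729) / (1 − (0.871)(0.729)) = 0.1420/0.3650 = 0.3890.

+0.389c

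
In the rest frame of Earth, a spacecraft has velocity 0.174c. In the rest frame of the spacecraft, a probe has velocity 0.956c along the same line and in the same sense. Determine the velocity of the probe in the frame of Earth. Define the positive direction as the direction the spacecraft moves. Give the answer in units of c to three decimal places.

With v = 0.174 and u' = 0.956 (in units of c),
u = (u' + v)/(1 + u'v/c²):
u = (0.956 + 0.174) / (1 + 0.956·0.174) = 1.1300/1.1663 = 0.9688
(Galilean addition would give +1.130c, exceeding c.)

0.969c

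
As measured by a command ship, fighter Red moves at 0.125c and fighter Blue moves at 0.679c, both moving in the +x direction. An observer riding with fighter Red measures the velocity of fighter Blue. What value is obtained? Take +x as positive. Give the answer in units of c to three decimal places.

+0.605c

β_A = 0.125, β_B = 0.679.
Transform to A's frame with the inverse velocity-addition law: u' = (u − v)/(1 − uv/c²), taking u = β_B and v = β_A.
u' = (0.679 − 0.125) / (1 − (0.125)(0.679)) = 0.5540/0.9151 = 0.6054.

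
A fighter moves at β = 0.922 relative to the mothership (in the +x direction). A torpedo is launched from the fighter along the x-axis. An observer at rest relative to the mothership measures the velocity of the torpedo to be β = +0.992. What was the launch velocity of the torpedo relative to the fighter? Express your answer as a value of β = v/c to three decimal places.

Invert the composition law: u' = (u − v)/(1 − uv/c²).
u' = (0.992 − 0.922) / (1 − (0.992)(0.922)) = 0.0700/0.0854 = 0.8199.

β = +0.820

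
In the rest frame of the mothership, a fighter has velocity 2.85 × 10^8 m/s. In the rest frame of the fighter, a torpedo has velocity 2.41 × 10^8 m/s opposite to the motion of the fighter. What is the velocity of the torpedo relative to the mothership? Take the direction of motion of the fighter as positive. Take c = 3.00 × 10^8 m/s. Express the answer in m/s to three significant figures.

+1.86 × 10^8 m/s

In units of c (dividing by 3.00 × 10^8 m/s): v = 0.950, u' = -0.803.
u = (u' + v)/(1 + u'v/c²):
u = (-0.803 + 0.950) / (1 + (-0.803)·0.950) = 0.1467/0.2368 = 0.6193
Converting back: u = 0.6193 × 3.00 × 10^8 m/s.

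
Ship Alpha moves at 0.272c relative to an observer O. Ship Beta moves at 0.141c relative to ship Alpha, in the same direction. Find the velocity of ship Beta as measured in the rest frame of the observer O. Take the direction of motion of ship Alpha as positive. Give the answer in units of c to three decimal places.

With v = 0.272 and u' = 0.141 (in units of c),
u = (u' + v)/(1 + u'v/c²):
u = (0.141 + 0.272) / (1 + 0.141·0.272) = 0.4130/1.0384 = 0.3977
(Galilean addition would give +0.413c.)

0.398c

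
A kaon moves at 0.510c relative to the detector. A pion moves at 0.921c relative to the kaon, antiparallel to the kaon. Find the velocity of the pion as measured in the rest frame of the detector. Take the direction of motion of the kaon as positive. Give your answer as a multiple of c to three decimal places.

-0.775c

With v = 0.510 and u' = -0.921 (in units of c),
u = (u' + v)/(1 + u'v/c²):
u = (-0.921 + 0.510) / (1 + (-0.921)·0.510) = -0.4110/0.5303 = -0.7750
(Galilean addition would give -0.411c.)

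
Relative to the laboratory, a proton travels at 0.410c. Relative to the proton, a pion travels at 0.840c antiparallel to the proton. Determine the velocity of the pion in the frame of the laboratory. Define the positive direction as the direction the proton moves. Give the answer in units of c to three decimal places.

With v = 0.410 and u' = -0.840 (in units of c),
u = (u' + v)/(1 + u'v/c²):
u = (-0.840 + 0.410) / (1 + (-0.840)·0.410) = -0.4300/0.6556 = -0.6559

-0.656c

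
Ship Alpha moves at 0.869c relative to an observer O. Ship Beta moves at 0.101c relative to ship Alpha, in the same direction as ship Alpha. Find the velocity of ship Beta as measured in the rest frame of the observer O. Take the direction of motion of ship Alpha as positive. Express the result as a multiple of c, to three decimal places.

0.892c

With v = 0.869 and u' = 0.101 (in units of c),
u = (u' + v)/(1 + u'v/c²):
u = (0.101 + 0.869) / (1 + 0.101·0.869) = 0.9700/1.0878 = 0.8917
(Galilean addition would give +0.970c.)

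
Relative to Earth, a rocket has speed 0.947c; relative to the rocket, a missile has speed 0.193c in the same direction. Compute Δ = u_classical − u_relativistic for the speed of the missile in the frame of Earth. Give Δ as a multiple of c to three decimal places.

Galilean: u_cl = 0.193 + 0.947 = 1.1400.
Relativistic: u_rel = (0.193 + 0.947) / (1 + 0.193·0.947) = 1.1400/1.1828 = 0.9638.
Δ = 1.1400 − 0.9638 = 0.1762.
(The classical prediction exceeds c; the relativistic result does not.)

Δ = 0.176c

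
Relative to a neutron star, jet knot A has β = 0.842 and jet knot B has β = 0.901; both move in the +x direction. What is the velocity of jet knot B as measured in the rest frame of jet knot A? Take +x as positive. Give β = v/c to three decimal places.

β_A = 0.842, β_B = 0.901.
Transform to A's frame with the inverse velocity-addition law: u' = (u − v)/(1 − uv/c²), taking u = β_B and v = β_A.
u' = (0.901 − 0.842) / (1 − (0.842)(0.901)) = 0.0590/0.2414 = 0.2445.

β = +0.244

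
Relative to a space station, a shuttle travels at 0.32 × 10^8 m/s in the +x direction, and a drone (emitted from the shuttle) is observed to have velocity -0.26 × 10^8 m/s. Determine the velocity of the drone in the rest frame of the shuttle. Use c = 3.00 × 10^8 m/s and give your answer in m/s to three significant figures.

-5.75 × 10^7 m/s

v = 0.107c, u = -0.087c.
Invert the composition law: u' = (u − v)/(1 − uv/c²).
u' = (-0.087 − 0.107) / (1 − (-0.087)(0.107)) = -0.1933/1.0092 = -0.1916.
u' = -0.1916 × 3.00 × 10^8 m/s.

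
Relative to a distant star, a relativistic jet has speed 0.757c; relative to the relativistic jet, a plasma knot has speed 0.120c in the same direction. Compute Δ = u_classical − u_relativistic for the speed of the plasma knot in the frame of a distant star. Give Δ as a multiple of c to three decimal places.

Galilean: u_cl = 0.120 + 0.757 = 0.8770.
Relativistic: u_rel = (0.120 + 0.757) / (1 + 0.120·0.757) = 0.8770/1.0908 = 0.8040.
Δ = 0.8770 − 0.8040 = 0.0730.

Δ = 0.073c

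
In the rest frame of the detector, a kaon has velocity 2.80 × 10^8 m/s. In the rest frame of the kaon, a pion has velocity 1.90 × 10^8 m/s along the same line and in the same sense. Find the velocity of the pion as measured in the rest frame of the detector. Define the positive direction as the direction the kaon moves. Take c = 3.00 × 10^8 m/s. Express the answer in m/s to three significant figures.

2.95 × 10^8 m/s

In units of c (dividing by 3.00 × 10^8 m/s): v = 0.933, u' = 0.633.
u = (u' + v)/(1 + u'v/c²):
u = (0.633 + 0.933) / (1 + 0.633·0.933) = 1.5667/1.5911 = 0.9846
Converting back: u = 0.9846 × 3.00 × 10^8 m/s.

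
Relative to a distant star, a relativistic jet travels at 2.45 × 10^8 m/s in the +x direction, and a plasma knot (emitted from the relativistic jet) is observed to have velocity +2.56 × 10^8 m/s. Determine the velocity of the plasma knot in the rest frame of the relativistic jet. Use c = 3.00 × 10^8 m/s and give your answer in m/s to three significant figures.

+3.63 × 10^7 m/s

v = 0.817c, u = 0.853c.
Invert the composition law: u' = (u − v)/(1 − uv/c²).
u' = (0.853 − 0.817) / (1 − (0.853)(0.817)) = 0.0367/0.3031 = 0.1210.
u' = 0.1210 × 3.00 × 10^8 m/s.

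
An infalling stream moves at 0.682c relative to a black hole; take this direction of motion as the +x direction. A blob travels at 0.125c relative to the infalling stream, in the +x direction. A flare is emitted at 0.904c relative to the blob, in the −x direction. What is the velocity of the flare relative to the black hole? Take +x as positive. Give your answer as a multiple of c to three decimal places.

Apply u = (u' + v)/(1 + u'v/c²) successively, working outward toward the black hole.
Start: velocity of the infalling stream relative to the black hole = 0.6820c.
Compose with the blob (u' = 0.125 in the infalling stream frame): u_1 = (0.125 + 0.682) / (1 + 0.125·0.682) = 0.8070/1.0853 = 0.7436.
Compose with the flare (u' = -0.904 in the blob frame): u_2 = (-0.904 + 0.744) / (1 + (-0.904)·0.744) = -0.1604/0.3278 = -0.4893.

-0.489c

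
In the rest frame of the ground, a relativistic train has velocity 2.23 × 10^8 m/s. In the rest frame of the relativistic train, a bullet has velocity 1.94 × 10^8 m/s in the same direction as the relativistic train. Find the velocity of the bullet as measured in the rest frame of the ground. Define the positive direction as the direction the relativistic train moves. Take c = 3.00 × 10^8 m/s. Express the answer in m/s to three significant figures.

2.82 × 10^8 m/s

In units of c (dividing by 3.00 × 10^8 m/s): v = 0.743, u' = 0.647.
u = (u' + v)/(1 + u'v/c²):
u = (0.647 + 0.743) / (1 + 0.647·0.743) = 1.3900/1.4807 = 0.9388
Converting back: u = 0.9388 × 3.00 × 10^8 m/s.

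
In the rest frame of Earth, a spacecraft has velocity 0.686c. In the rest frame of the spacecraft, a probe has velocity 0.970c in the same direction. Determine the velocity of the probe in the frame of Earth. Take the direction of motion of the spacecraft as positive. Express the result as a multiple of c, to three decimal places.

0.994c

With v = 0.686 and u' = 0.970 (in units of c),
u = (u' + v)/(1 + u'v/c²):
u = (0.970 + 0.686) / (1 + 0.970·0.686) = 1.6560/1.6654 = 0.9943
(Galilean addition would give +1.656c, exceeding c.)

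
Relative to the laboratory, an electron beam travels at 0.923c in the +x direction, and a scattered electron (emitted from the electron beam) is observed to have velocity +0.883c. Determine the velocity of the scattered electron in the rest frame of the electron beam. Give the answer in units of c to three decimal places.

Invert the composition law: u' = (u − v)/(1 − uv/c²).
u' = (0.883 − 0.923) / (1 − (0.883)(0.923)) = -0.0400/0.1850 = -0.2162.

-0.216c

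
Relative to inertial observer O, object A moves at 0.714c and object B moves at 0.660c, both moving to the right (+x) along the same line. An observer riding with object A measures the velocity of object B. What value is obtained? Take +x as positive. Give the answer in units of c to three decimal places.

-0.102c

β_A = 0.714, β_B = 0.660.
Transform to A's frame with the inverse velocity-addition law: u' = (u − v)/(1 − uv/c²), taking u = β_B and v = β_A.
u' = (0.660 − 0.714) / (1 − (0.714)(0.660)) = -0.0540/0.5288 = -0.1021.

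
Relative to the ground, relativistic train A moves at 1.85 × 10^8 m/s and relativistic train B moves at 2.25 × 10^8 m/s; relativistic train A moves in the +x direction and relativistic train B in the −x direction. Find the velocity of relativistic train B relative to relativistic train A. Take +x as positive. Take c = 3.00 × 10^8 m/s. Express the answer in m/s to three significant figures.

-2.80 × 10^8 m/s

β_A = 0.617, β_B = -0.750 (dividing each by c = 3.00 × 10^8 m/s).
Transform to A's frame with the inverse velocity-addition law: u' = (u − v)/(1 − uv/c²), taking u = β_B and v = β_A.
u' = (-0.750 − 0.617) / (1 − (0.617)(-0.750)) = -1.3667/1.4625 = -0.9345.
u' = -0.9345 × 3.00 × 10^8 m/s.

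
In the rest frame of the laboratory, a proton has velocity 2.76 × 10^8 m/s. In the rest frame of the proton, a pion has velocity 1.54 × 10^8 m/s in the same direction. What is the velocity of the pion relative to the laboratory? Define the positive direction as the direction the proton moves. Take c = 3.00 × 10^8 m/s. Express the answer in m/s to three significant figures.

2.92 × 10^8 m/s

In units of c (dividing by 3.00 × 10^8 m/s): v = 0.920, u' = 0.513.
u = (u' + v)/(1 + u'v/c²):
u = (0.513 + 0.920) / (1 + 0.513·0.920) = 1.4333/1.4723 = 0.9736
(Galilean addition would give +1.433c, exceeding c.)
Converting back: u = 0.9736 × 3.00 × 10^8 m/s.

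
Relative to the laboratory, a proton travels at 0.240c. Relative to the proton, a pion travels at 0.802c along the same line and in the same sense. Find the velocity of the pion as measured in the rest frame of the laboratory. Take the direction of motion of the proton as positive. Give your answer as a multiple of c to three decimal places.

With v = 0.240 and u' = 0.802 (in units of c),
u = (u' + v)/(1 + u'v/c²):
u = (0.802 + 0.240) / (1 + 0.802·0.240) = 1.0420/1.1925 = 0.8738

0.874c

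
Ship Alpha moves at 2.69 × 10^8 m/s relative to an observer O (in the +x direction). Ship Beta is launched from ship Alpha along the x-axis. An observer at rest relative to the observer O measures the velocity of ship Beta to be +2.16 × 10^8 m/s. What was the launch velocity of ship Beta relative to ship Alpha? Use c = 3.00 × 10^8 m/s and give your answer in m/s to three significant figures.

-1.50 × 10^8 m/s

v = 0.897c, u = 0.720c.
Invert the composition law: u' = (u − v)/(1 − uv/c²).
u' = (0.720 − 0.897) / (1 − (0.720)(0.897)) = -0.1767/0.3544 = -0.4985.
u' = -0.4985 × 3.00 × 10^8 m/s.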